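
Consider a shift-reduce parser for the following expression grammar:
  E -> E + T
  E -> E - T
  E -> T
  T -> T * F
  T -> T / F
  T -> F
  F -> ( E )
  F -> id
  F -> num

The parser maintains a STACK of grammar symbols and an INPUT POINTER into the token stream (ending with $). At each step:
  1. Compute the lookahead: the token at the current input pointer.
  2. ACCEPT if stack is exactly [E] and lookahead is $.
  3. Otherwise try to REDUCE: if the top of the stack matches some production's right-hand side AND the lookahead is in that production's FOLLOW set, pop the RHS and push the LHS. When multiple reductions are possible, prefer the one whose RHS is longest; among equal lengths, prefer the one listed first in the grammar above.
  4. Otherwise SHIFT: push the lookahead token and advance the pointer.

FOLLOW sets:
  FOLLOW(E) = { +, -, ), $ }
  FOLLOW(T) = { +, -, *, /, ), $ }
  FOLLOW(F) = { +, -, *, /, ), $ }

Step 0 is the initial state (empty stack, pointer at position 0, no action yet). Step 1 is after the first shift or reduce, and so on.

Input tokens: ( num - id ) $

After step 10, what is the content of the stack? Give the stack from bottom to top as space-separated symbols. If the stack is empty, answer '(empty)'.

Answer: ( E

Derivation:
Step 1: shift (. Stack=[(] ptr=1 lookahead=num remaining=[num - id ) $]
Step 2: shift num. Stack=[( num] ptr=2 lookahead=- remaining=[- id ) $]
Step 3: reduce F->num. Stack=[( F] ptr=2 lookahead=- remaining=[- id ) $]
Step 4: reduce T->F. Stack=[( T] ptr=2 lookahead=- remaining=[- id ) $]
Step 5: reduce E->T. Stack=[( E] ptr=2 lookahead=- remaining=[- id ) $]
Step 6: shift -. Stack=[( E -] ptr=3 lookahead=id remaining=[id ) $]
Step 7: shift id. Stack=[( E - id] ptr=4 lookahead=) remaining=[) $]
Step 8: reduce F->id. Stack=[( E - F] ptr=4 lookahead=) remaining=[) $]
Step 9: reduce T->F. Stack=[( E - T] ptr=4 lookahead=) remaining=[) $]
Step 10: reduce E->E - T. Stack=[( E] ptr=4 lookahead=) remaining=[) $]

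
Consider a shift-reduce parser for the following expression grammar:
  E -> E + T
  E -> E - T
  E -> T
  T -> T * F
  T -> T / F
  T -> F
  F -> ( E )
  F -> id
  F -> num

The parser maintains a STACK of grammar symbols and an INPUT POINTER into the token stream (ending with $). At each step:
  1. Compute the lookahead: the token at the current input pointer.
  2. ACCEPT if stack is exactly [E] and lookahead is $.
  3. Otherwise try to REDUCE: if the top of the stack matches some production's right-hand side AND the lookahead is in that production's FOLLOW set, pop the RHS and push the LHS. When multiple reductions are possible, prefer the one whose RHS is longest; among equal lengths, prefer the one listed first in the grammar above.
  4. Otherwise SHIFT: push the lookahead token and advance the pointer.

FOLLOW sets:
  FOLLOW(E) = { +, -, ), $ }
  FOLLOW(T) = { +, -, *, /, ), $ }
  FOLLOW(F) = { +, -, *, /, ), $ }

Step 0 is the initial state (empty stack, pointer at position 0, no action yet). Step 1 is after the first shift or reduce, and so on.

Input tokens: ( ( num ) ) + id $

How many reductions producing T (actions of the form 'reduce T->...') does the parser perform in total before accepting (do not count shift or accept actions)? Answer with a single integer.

Answer: 4

Derivation:
Step 1: shift (. Stack=[(] ptr=1 lookahead=( remaining=[( num ) ) + id $]
Step 2: shift (. Stack=[( (] ptr=2 lookahead=num remaining=[num ) ) + id $]
Step 3: shift num. Stack=[( ( num] ptr=3 lookahead=) remaining=[) ) + id $]
Step 4: reduce F->num. Stack=[( ( F] ptr=3 lookahead=) remaining=[) ) + id $]
Step 5: reduce T->F. Stack=[( ( T] ptr=3 lookahead=) remaining=[) ) + id $]
Step 6: reduce E->T. Stack=[( ( E] ptr=3 lookahead=) remaining=[) ) + id $]
Step 7: shift ). Stack=[( ( E )] ptr=4 lookahead=) remaining=[) + id $]
Step 8: reduce F->( E ). Stack=[( F] ptr=4 lookahead=) remaining=[) + id $]
Step 9: reduce T->F. Stack=[( T] ptr=4 lookahead=) remaining=[) + id $]
Step 10: reduce E->T. Stack=[( E] ptr=4 lookahead=) remaining=[) + id $]
Step 11: shift ). Stack=[( E )] ptr=5 lookahead=+ remaining=[+ id $]
Step 12: reduce F->( E ). Stack=[F] ptr=5 lookahead=+ remaining=[+ id $]
Step 13: reduce T->F. Stack=[T] ptr=5 lookahead=+ remaining=[+ id $]
Step 14: reduce E->T. Stack=[E] ptr=5 lookahead=+ remaining=[+ id $]
Step 15: shift +. Stack=[E +] ptr=6 lookahead=id remaining=[id $]
Step 16: shift id. Stack=[E + id] ptr=7 lookahead=$ remaining=[$]
Step 17: reduce F->id. Stack=[E + F] ptr=7 lookahead=$ remaining=[$]
Step 18: reduce T->F. Stack=[E + T] ptr=7 lookahead=$ remaining=[$]
Step 19: reduce E->E + T. Stack=[E] ptr=7 lookahead=$ remaining=[$]
Step 20: accept. Stack=[E] ptr=7 lookahead=$ remaining=[$]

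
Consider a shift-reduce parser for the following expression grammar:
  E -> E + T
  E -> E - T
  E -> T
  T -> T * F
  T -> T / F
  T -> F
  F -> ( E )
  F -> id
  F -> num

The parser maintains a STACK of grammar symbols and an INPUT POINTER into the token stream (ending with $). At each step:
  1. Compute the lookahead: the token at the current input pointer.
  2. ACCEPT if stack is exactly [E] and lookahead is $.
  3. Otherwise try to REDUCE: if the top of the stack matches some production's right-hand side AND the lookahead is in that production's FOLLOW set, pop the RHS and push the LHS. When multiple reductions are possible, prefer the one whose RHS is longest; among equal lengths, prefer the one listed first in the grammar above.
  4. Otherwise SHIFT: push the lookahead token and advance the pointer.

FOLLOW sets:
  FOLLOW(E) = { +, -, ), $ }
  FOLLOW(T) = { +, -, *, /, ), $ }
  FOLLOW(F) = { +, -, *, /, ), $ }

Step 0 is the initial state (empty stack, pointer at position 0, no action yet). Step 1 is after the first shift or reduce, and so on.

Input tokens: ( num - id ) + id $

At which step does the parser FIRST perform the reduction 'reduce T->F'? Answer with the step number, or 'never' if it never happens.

Answer: 4

Derivation:
Step 1: shift (. Stack=[(] ptr=1 lookahead=num remaining=[num - id ) + id $]
Step 2: shift num. Stack=[( num] ptr=2 lookahead=- remaining=[- id ) + id $]
Step 3: reduce F->num. Stack=[( F] ptr=2 lookahead=- remaining=[- id ) + id $]
Step 4: reduce T->F. Stack=[( T] ptr=2 lookahead=- remaining=[- id ) + id $]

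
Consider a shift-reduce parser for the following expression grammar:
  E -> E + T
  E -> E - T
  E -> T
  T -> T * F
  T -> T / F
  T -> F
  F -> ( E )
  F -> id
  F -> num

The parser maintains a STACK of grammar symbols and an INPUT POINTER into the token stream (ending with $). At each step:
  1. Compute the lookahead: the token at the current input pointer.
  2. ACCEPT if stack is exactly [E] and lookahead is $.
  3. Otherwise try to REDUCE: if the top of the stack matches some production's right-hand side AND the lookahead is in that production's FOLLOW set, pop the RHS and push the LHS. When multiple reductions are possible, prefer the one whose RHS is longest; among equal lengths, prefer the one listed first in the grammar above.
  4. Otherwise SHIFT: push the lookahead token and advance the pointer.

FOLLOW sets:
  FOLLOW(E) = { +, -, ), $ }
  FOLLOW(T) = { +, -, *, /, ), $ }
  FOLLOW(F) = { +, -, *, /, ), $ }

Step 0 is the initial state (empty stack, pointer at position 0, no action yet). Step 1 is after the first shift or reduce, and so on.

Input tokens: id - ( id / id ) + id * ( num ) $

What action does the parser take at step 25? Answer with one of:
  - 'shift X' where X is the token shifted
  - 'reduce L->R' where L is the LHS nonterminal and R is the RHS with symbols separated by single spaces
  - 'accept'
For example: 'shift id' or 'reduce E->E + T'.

Step 1: shift id. Stack=[id] ptr=1 lookahead=- remaining=[- ( id / id ) + id * ( num ) $]
Step 2: reduce F->id. Stack=[F] ptr=1 lookahead=- remaining=[- ( id / id ) + id * ( num ) $]
Step 3: reduce T->F. Stack=[T] ptr=1 lookahead=- remaining=[- ( id / id ) + id * ( num ) $]
Step 4: reduce E->T. Stack=[E] ptr=1 lookahead=- remaining=[- ( id / id ) + id * ( num ) $]
Step 5: shift -. Stack=[E -] ptr=2 lookahead=( remaining=[( id / id ) + id * ( num ) $]
Step 6: shift (. Stack=[E - (] ptr=3 lookahead=id remaining=[id / id ) + id * ( num ) $]
Step 7: shift id. Stack=[E - ( id] ptr=4 lookahead=/ remaining=[/ id ) + id * ( num ) $]
Step 8: reduce F->id. Stack=[E - ( F] ptr=4 lookahead=/ remaining=[/ id ) + id * ( num ) $]
Step 9: reduce T->F. Stack=[E - ( T] ptr=4 lookahead=/ remaining=[/ id ) + id * ( num ) $]
Step 10: shift /. Stack=[E - ( T /] ptr=5 lookahead=id remaining=[id ) + id * ( num ) $]
Step 11: shift id. Stack=[E - ( T / id] ptr=6 lookahead=) remaining=[) + id * ( num ) $]
Step 12: reduce F->id. Stack=[E - ( T / F] ptr=6 lookahead=) remaining=[) + id * ( num ) $]
Step 13: reduce T->T / F. Stack=[E - ( T] ptr=6 lookahead=) remaining=[) + id * ( num ) $]
Step 14: reduce E->T. Stack=[E - ( E] ptr=6 lookahead=) remaining=[) + id * ( num ) $]
Step 15: shift ). Stack=[E - ( E )] ptr=7 lookahead=+ remaining=[+ id * ( num ) $]
Step 16: reduce F->( E ). Stack=[E - F] ptr=7 lookahead=+ remaining=[+ id * ( num ) $]
Step 17: reduce T->F. Stack=[E - T] ptr=7 lookahead=+ remaining=[+ id * ( num ) $]
Step 18: reduce E->E - T. Stack=[E] ptr=7 lookahead=+ remaining=[+ id * ( num ) $]
Step 19: shift +. Stack=[E +] ptr=8 lookahead=id remaining=[id * ( num ) $]
Step 20: shift id. Stack=[E + id] ptr=9 lookahead=* remaining=[* ( num ) $]
Step 21: reduce F->id. Stack=[E + F] ptr=9 lookahead=* remaining=[* ( num ) $]
Step 22: reduce T->F. Stack=[E + T] ptr=9 lookahead=* remaining=[* ( num ) $]
Step 23: shift *. Stack=[E + T *] ptr=10 lookahead=( remaining=[( num ) $]
Step 24: shift (. Stack=[E + T * (] ptr=11 lookahead=num remaining=[num ) $]
Step 25: shift num. Stack=[E + T * ( num] ptr=12 lookahead=) remaining=[) $]

Answer: shift num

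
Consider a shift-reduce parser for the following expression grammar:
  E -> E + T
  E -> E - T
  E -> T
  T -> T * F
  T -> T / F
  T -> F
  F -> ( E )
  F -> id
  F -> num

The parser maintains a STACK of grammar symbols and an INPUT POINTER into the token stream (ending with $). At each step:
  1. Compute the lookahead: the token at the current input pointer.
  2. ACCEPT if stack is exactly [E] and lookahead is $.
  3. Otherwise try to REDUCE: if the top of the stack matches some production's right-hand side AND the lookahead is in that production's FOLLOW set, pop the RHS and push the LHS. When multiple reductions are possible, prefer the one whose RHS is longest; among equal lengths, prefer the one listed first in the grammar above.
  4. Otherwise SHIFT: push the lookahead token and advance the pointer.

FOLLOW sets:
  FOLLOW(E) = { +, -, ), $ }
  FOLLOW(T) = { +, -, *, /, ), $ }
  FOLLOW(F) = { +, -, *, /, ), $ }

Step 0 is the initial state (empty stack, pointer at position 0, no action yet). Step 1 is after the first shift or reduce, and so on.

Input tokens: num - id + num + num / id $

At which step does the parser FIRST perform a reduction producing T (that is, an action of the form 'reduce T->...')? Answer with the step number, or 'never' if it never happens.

Step 1: shift num. Stack=[num] ptr=1 lookahead=- remaining=[- id + num + num / id $]
Step 2: reduce F->num. Stack=[F] ptr=1 lookahead=- remaining=[- id + num + num / id $]
Step 3: reduce T->F. Stack=[T] ptr=1 lookahead=- remaining=[- id + num + num / id $]

Answer: 3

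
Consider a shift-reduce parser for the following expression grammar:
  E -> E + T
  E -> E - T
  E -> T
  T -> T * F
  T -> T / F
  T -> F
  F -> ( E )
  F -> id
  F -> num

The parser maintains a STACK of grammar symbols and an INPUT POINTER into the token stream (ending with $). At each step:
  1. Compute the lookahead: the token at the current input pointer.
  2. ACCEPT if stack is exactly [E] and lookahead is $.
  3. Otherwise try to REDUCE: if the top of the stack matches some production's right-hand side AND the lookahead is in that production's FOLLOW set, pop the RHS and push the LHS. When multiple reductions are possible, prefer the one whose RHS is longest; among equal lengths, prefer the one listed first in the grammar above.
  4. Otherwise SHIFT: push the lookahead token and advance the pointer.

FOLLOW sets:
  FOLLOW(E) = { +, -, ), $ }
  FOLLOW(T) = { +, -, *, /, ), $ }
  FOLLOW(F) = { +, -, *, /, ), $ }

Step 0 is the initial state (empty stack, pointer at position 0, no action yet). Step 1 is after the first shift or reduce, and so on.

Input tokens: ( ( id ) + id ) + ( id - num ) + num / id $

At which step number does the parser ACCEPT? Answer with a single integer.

Answer: 44

Derivation:
Step 1: shift (. Stack=[(] ptr=1 lookahead=( remaining=[( id ) + id ) + ( id - num ) + num / id $]
Step 2: shift (. Stack=[( (] ptr=2 lookahead=id remaining=[id ) + id ) + ( id - num ) + num / id $]
Step 3: shift id. Stack=[( ( id] ptr=3 lookahead=) remaining=[) + id ) + ( id - num ) + num / id $]
Step 4: reduce F->id. Stack=[( ( F] ptr=3 lookahead=) remaining=[) + id ) + ( id - num ) + num / id $]
Step 5: reduce T->F. Stack=[( ( T] ptr=3 lookahead=) remaining=[) + id ) + ( id - num ) + num / id $]
Step 6: reduce E->T. Stack=[( ( E] ptr=3 lookahead=) remaining=[) + id ) + ( id - num ) + num / id $]
Step 7: shift ). Stack=[( ( E )] ptr=4 lookahead=+ remaining=[+ id ) + ( id - num ) + num / id $]
Step 8: reduce F->( E ). Stack=[( F] ptr=4 lookahead=+ remaining=[+ id ) + ( id - num ) + num / id $]
Step 9: reduce T->F. Stack=[( T] ptr=4 lookahead=+ remaining=[+ id ) + ( id - num ) + num / id $]
Step 10: reduce E->T. Stack=[( E] ptr=4 lookahead=+ remaining=[+ id ) + ( id - num ) + num / id $]
Step 11: shift +. Stack=[( E +] ptr=5 lookahead=id remaining=[id ) + ( id - num ) + num / id $]
Step 12: shift id. Stack=[( E + id] ptr=6 lookahead=) remaining=[) + ( id - num ) + num / id $]
Step 13: reduce F->id. Stack=[( E + F] ptr=6 lookahead=) remaining=[) + ( id - num ) + num / id $]
Step 14: reduce T->F. Stack=[( E + T] ptr=6 lookahead=) remaining=[) + ( id - num ) + num / id $]
Step 15: reduce E->E + T. Stack=[( E] ptr=6 lookahead=) remaining=[) + ( id - num ) + num / id $]
Step 16: shift ). Stack=[( E )] ptr=7 lookahead=+ remaining=[+ ( id - num ) + num / id $]
Step 17: reduce F->( E ). Stack=[F] ptr=7 lookahead=+ remaining=[+ ( id - num ) + num / id $]
Step 18: reduce T->F. Stack=[T] ptr=7 lookahead=+ remaining=[+ ( id - num ) + num / id $]
Step 19: reduce E->T. Stack=[E] ptr=7 lookahead=+ remaining=[+ ( id - num ) + num / id $]
Step 20: shift +. Stack=[E +] ptr=8 lookahead=( remaining=[( id - num ) + num / id $]
Step 21: shift (. Stack=[E + (] ptr=9 lookahead=id remaining=[id - num ) + num / id $]
Step 22: shift id. Stack=[E + ( id] ptr=10 lookahead=- remaining=[- num ) + num / id $]
Step 23: reduce F->id. Stack=[E + ( F] ptr=10 lookahead=- remaining=[- num ) + num / id $]
Step 24: reduce T->F. Stack=[E + ( T] ptr=10 lookahead=- remaining=[- num ) + num / id $]
Step 25: reduce E->T. Stack=[E + ( E] ptr=10 lookahead=- remaining=[- num ) + num / id $]
Step 26: shift -. Stack=[E + ( E -] ptr=11 lookahead=num remaining=[num ) + num / id $]
Step 27: shift num. Stack=[E + ( E - num] ptr=12 lookahead=) remaining=[) + num / id $]
Step 28: reduce F->num. Stack=[E + ( E - F] ptr=12 lookahead=) remaining=[) + num / id $]
Step 29: reduce T->F. Stack=[E + ( E - T] ptr=12 lookahead=) remaining=[) + num / id $]
Step 30: reduce E->E - T. Stack=[E + ( E] ptr=12 lookahead=) remaining=[) + num / id $]
Step 31: shift ). Stack=[E + ( E )] ptr=13 lookahead=+ remaining=[+ num / id $]
Step 32: reduce F->( E ). Stack=[E + F] ptr=13 lookahead=+ remaining=[+ num / id $]
Step 33: reduce T->F. Stack=[E + T] ptr=13 lookahead=+ remaining=[+ num / id $]
Step 34: reduce E->E + T. Stack=[E] ptr=13 lookahead=+ remaining=[+ num / id $]
Step 35: shift +. Stack=[E +] ptr=14 lookahead=num remaining=[num / id $]
Step 36: shift num. Stack=[E + num] ptr=15 lookahead=/ remaining=[/ id $]
Step 37: reduce F->num. Stack=[E + F] ptr=15 lookahead=/ remaining=[/ id $]
Step 38: reduce T->F. Stack=[E + T] ptr=15 lookahead=/ remaining=[/ id $]
Step 39: shift /. Stack=[E + T /] ptr=16 lookahead=id remaining=[id $]
Step 40: shift id. Stack=[E + T / id] ptr=17 lookahead=$ remaining=[$]
Step 41: reduce F->id. Stack=[E + T / F] ptr=17 lookahead=$ remaining=[$]
Step 42: reduce T->T / F. Stack=[E + T] ptr=17 lookahead=$ remaining=[$]
Step 43: reduce E->E + T. Stack=[E] ptr=17 lookahead=$ remaining=[$]
Step 44: accept. Stack=[E] ptr=17 lookahead=$ remaining=[$]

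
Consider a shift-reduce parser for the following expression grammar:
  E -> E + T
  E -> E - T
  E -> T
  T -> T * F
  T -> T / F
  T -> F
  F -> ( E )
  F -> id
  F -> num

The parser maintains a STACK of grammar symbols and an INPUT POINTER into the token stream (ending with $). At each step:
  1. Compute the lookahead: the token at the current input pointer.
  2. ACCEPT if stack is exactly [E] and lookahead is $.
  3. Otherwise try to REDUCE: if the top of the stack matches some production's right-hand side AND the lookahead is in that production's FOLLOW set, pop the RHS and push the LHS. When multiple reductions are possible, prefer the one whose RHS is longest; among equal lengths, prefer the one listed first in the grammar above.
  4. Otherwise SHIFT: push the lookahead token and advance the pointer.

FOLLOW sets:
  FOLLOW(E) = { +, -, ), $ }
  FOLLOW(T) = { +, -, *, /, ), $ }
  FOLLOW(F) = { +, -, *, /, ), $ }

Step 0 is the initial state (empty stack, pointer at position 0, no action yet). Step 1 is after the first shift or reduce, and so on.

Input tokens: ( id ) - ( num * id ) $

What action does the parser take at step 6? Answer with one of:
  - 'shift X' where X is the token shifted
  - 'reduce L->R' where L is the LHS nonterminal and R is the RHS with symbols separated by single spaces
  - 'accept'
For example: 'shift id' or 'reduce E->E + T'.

Answer: shift )

Derivation:
Step 1: shift (. Stack=[(] ptr=1 lookahead=id remaining=[id ) - ( num * id ) $]
Step 2: shift id. Stack=[( id] ptr=2 lookahead=) remaining=[) - ( num * id ) $]
Step 3: reduce F->id. Stack=[( F] ptr=2 lookahead=) remaining=[) - ( num * id ) $]
Step 4: reduce T->F. Stack=[( T] ptr=2 lookahead=) remaining=[) - ( num * id ) $]
Step 5: reduce E->T. Stack=[( E] ptr=2 lookahead=) remaining=[) - ( num * id ) $]
Step 6: shift ). Stack=[( E )] ptr=3 lookahead=- remaining=[- ( num * id ) $]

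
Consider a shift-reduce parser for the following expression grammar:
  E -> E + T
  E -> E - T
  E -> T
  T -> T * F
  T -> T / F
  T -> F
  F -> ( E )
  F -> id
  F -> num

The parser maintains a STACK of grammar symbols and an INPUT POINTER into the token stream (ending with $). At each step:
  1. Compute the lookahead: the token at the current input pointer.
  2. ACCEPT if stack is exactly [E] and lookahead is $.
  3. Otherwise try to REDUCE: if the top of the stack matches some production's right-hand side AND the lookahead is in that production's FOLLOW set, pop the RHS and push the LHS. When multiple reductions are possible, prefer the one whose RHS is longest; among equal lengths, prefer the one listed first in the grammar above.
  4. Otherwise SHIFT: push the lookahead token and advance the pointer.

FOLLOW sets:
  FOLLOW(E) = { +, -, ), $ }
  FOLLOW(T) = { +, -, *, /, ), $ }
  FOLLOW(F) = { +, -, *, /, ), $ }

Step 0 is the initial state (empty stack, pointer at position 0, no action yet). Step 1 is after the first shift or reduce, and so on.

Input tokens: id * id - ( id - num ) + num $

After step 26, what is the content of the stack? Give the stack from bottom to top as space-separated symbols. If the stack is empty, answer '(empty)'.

Step 1: shift id. Stack=[id] ptr=1 lookahead=* remaining=[* id - ( id - num ) + num $]
Step 2: reduce F->id. Stack=[F] ptr=1 lookahead=* remaining=[* id - ( id - num ) + num $]
Step 3: reduce T->F. Stack=[T] ptr=1 lookahead=* remaining=[* id - ( id - num ) + num $]
Step 4: shift *. Stack=[T *] ptr=2 lookahead=id remaining=[id - ( id - num ) + num $]
Step 5: shift id. Stack=[T * id] ptr=3 lookahead=- remaining=[- ( id - num ) + num $]
Step 6: reduce F->id. Stack=[T * F] ptr=3 lookahead=- remaining=[- ( id - num ) + num $]
Step 7: reduce T->T * F. Stack=[T] ptr=3 lookahead=- remaining=[- ( id - num ) + num $]
Step 8: reduce E->T. Stack=[E] ptr=3 lookahead=- remaining=[- ( id - num ) + num $]
Step 9: shift -. Stack=[E -] ptr=4 lookahead=( remaining=[( id - num ) + num $]
Step 10: shift (. Stack=[E - (] ptr=5 lookahead=id remaining=[id - num ) + num $]
Step 11: shift id. Stack=[E - ( id] ptr=6 lookahead=- remaining=[- num ) + num $]
Step 12: reduce F->id. Stack=[E - ( F] ptr=6 lookahead=- remaining=[- num ) + num $]
Step 13: reduce T->F. Stack=[E - ( T] ptr=6 lookahead=- remaining=[- num ) + num $]
Step 14: reduce E->T. Stack=[E - ( E] ptr=6 lookahead=- remaining=[- num ) + num $]
Step 15: shift -. Stack=[E - ( E -] ptr=7 lookahead=num remaining=[num ) + num $]
Step 16: shift num. Stack=[E - ( E - num] ptr=8 lookahead=) remaining=[) + num $]
Step 17: reduce F->num. Stack=[E - ( E - F] ptr=8 lookahead=) remaining=[) + num $]
Step 18: reduce T->F. Stack=[E - ( E - T] ptr=8 lookahead=) remaining=[) + num $]
Step 19: reduce E->E - T. Stack=[E - ( E] ptr=8 lookahead=) remaining=[) + num $]
Step 20: shift ). Stack=[E - ( E )] ptr=9 lookahead=+ remaining=[+ num $]
Step 21: reduce F->( E ). Stack=[E - F] ptr=9 lookahead=+ remaining=[+ num $]
Step 22: reduce T->F. Stack=[E - T] ptr=9 lookahead=+ remaining=[+ num $]
Step 23: reduce E->E - T. Stack=[E] ptr=9 lookahead=+ remaining=[+ num $]
Step 24: shift +. Stack=[E +] ptr=10 lookahead=num remaining=[num $]
Step 25: shift num. Stack=[E + num] ptr=11 lookahead=$ remaining=[$]
Step 26: reduce F->num. Stack=[E + F] ptr=11 lookahead=$ remaining=[$]

Answer: E + F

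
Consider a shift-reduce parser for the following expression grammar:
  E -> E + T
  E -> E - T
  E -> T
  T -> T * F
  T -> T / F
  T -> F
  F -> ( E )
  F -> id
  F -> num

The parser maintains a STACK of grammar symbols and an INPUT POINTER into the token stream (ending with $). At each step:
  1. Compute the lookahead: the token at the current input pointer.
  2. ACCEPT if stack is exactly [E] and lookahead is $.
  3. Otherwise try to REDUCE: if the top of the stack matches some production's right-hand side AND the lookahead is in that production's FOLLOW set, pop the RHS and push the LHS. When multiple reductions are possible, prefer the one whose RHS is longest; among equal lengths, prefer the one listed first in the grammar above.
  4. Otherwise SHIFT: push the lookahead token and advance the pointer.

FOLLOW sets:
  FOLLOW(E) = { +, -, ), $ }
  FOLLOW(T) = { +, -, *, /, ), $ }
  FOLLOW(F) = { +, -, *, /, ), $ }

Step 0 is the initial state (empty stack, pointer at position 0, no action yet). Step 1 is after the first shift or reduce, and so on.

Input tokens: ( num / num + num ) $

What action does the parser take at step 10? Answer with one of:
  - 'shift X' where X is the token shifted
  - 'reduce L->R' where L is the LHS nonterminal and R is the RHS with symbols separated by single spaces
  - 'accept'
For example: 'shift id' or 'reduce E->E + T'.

Answer: shift +

Derivation:
Step 1: shift (. Stack=[(] ptr=1 lookahead=num remaining=[num / num + num ) $]
Step 2: shift num. Stack=[( num] ptr=2 lookahead=/ remaining=[/ num + num ) $]
Step 3: reduce F->num. Stack=[( F] ptr=2 lookahead=/ remaining=[/ num + num ) $]
Step 4: reduce T->F. Stack=[( T] ptr=2 lookahead=/ remaining=[/ num + num ) $]
Step 5: shift /. Stack=[( T /] ptr=3 lookahead=num remaining=[num + num ) $]
Step 6: shift num. Stack=[( T / num] ptr=4 lookahead=+ remaining=[+ num ) $]
Step 7: reduce F->num. Stack=[( T / F] ptr=4 lookahead=+ remaining=[+ num ) $]
Step 8: reduce T->T / F. Stack=[( T] ptr=4 lookahead=+ remaining=[+ num ) $]
Step 9: reduce E->T. Stack=[( E] ptr=4 lookahead=+ remaining=[+ num ) $]
Step 10: shift +. Stack=[( E +] ptr=5 lookahead=num remaining=[num ) $]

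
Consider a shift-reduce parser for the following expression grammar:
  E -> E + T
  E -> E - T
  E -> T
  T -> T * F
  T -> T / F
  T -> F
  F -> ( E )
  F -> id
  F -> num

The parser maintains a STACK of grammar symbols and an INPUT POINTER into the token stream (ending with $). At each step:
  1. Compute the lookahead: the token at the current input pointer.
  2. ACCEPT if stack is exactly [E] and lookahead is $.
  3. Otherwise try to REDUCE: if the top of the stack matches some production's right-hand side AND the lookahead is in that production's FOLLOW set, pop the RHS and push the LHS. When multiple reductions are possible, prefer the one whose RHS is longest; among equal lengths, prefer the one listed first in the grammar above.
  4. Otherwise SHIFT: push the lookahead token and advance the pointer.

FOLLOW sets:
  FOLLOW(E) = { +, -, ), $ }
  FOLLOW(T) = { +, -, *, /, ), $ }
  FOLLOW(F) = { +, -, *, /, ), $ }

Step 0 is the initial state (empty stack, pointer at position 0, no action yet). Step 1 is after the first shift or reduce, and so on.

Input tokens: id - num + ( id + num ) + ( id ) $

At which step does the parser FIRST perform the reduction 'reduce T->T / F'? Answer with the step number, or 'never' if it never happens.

Answer: never

Derivation:
Step 1: shift id. Stack=[id] ptr=1 lookahead=- remaining=[- num + ( id + num ) + ( id ) $]
Step 2: reduce F->id. Stack=[F] ptr=1 lookahead=- remaining=[- num + ( id + num ) + ( id ) $]
Step 3: reduce T->F. Stack=[T] ptr=1 lookahead=- remaining=[- num + ( id + num ) + ( id ) $]
Step 4: reduce E->T. Stack=[E] ptr=1 lookahead=- remaining=[- num + ( id + num ) + ( id ) $]
Step 5: shift -. Stack=[E -] ptr=2 lookahead=num remaining=[num + ( id + num ) + ( id ) $]
Step 6: shift num. Stack=[E - num] ptr=3 lookahead=+ remaining=[+ ( id + num ) + ( id ) $]
Step 7: reduce F->num. Stack=[E - F] ptr=3 lookahead=+ remaining=[+ ( id + num ) + ( id ) $]
Step 8: reduce T->F. Stack=[E - T] ptr=3 lookahead=+ remaining=[+ ( id + num ) + ( id ) $]
Step 9: reduce E->E - T. Stack=[E] ptr=3 lookahead=+ remaining=[+ ( id + num ) + ( id ) $]
Step 10: shift +. Stack=[E +] ptr=4 lookahead=( remaining=[( id + num ) + ( id ) $]
Step 11: shift (. Stack=[E + (] ptr=5 lookahead=id remaining=[id + num ) + ( id ) $]
Step 12: shift id. Stack=[E + ( id] ptr=6 lookahead=+ remaining=[+ num ) + ( id ) $]
Step 13: reduce F->id. Stack=[E + ( F] ptr=6 lookahead=+ remaining=[+ num ) + ( id ) $]
Step 14: reduce T->F. Stack=[E + ( T] ptr=6 lookahead=+ remaining=[+ num ) + ( id ) $]
Step 15: reduce E->T. Stack=[E + ( E] ptr=6 lookahead=+ remaining=[+ num ) + ( id ) $]
Step 16: shift +. Stack=[E + ( E +] ptr=7 lookahead=num remaining=[num ) + ( id ) $]
Step 17: shift num. Stack=[E + ( E + num] ptr=8 lookahead=) remaining=[) + ( id ) $]
Step 18: reduce F->num. Stack=[E + ( E + F] ptr=8 lookahead=) remaining=[) + ( id ) $]
Step 19: reduce T->F. Stack=[E + ( E + T] ptr=8 lookahead=) remaining=[) + ( id ) $]
Step 20: reduce E->E + T. Stack=[E + ( E] ptr=8 lookahead=) remaining=[) + ( id ) $]
Step 21: shift ). Stack=[E + ( E )] ptr=9 lookahead=+ remaining=[+ ( id ) $]
Step 22: reduce F->( E ). Stack=[E + F] ptr=9 lookahead=+ remaining=[+ ( id ) $]
Step 23: reduce T->F. Stack=[E + T] ptr=9 lookahead=+ remaining=[+ ( id ) $]
Step 24: reduce E->E + T. Stack=[E] ptr=9 lookahead=+ remaining=[+ ( id ) $]
Step 25: shift +. Stack=[E +] ptr=10 lookahead=( remaining=[( id ) $]
Step 26: shift (. Stack=[E + (] ptr=11 lookahead=id remaining=[id ) $]
Step 27: shift id. Stack=[E + ( id] ptr=12 lookahead=) remaining=[) $]
Step 28: reduce F->id. Stack=[E + ( F] ptr=12 lookahead=) remaining=[) $]
Step 29: reduce T->F. Stack=[E + ( T] ptr=12 lookahead=) remaining=[) $]
Step 30: reduce E->T. Stack=[E + ( E] ptr=12 lookahead=) remaining=[) $]
Step 31: shift ). Stack=[E + ( E )] ptr=13 lookahead=$ remaining=[$]
Step 32: reduce F->( E ). Stack=[E + F] ptr=13 lookahead=$ remaining=[$]
Step 33: reduce T->F. Stack=[E + T] ptr=13 lookahead=$ remaining=[$]
Step 34: reduce E->E + T. Stack=[E] ptr=13 lookahead=$ remaining=[$]
Step 35: accept. Stack=[E] ptr=13 lookahead=$ remaining=[$]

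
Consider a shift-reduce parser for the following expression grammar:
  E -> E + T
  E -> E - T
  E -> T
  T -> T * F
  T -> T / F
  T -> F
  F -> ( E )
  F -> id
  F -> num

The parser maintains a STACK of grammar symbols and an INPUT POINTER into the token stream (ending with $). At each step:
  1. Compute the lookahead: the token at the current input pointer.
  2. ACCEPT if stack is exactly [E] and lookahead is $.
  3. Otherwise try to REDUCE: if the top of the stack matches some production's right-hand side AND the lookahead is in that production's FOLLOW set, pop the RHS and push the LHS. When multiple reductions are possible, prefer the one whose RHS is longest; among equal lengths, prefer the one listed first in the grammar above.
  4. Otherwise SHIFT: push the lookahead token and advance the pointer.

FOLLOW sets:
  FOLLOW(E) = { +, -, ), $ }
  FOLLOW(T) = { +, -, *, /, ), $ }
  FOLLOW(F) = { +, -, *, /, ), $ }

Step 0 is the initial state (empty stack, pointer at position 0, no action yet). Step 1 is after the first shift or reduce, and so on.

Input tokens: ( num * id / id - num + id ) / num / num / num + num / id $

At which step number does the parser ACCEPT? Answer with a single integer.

Step 1: shift (. Stack=[(] ptr=1 lookahead=num remaining=[num * id / id - num + id ) / num / num / num + num / id $]
Step 2: shift num. Stack=[( num] ptr=2 lookahead=* remaining=[* id / id - num + id ) / num / num / num + num / id $]
Step 3: reduce F->num. Stack=[( F] ptr=2 lookahead=* remaining=[* id / id - num + id ) / num / num / num + num / id $]
Step 4: reduce T->F. Stack=[( T] ptr=2 lookahead=* remaining=[* id / id - num + id ) / num / num / num + num / id $]
Step 5: shift *. Stack=[( T *] ptr=3 lookahead=id remaining=[id / id - num + id ) / num / num / num + num / id $]
Step 6: shift id. Stack=[( T * id] ptr=4 lookahead=/ remaining=[/ id - num + id ) / num / num / num + num / id $]
Step 7: reduce F->id. Stack=[( T * F] ptr=4 lookahead=/ remaining=[/ id - num + id ) / num / num / num + num / id $]
Step 8: reduce T->T * F. Stack=[( T] ptr=4 lookahead=/ remaining=[/ id - num + id ) / num / num / num + num / id $]
Step 9: shift /. Stack=[( T /] ptr=5 lookahead=id remaining=[id - num + id ) / num / num / num + num / id $]
Step 10: shift id. Stack=[( T / id] ptr=6 lookahead=- remaining=[- num + id ) / num / num / num + num / id $]
Step 11: reduce F->id. Stack=[( T / F] ptr=6 lookahead=- remaining=[- num + id ) / num / num / num + num / id $]
Step 12: reduce T->T / F. Stack=[( T] ptr=6 lookahead=- remaining=[- num + id ) / num / num / num + num / id $]
Step 13: reduce E->T. Stack=[( E] ptr=6 lookahead=- remaining=[- num + id ) / num / num / num + num / id $]
Step 14: shift -. Stack=[( E -] ptr=7 lookahead=num remaining=[num + id ) / num / num / num + num / id $]
Step 15: shift num. Stack=[( E - num] ptr=8 lookahead=+ remaining=[+ id ) / num / num / num + num / id $]
Step 16: reduce F->num. Stack=[( E - F] ptr=8 lookahead=+ remaining=[+ id ) / num / num / num + num / id $]
Step 17: reduce T->F. Stack=[( E - T] ptr=8 lookahead=+ remaining=[+ id ) / num / num / num + num / id $]
Step 18: reduce E->E - T. Stack=[( E] ptr=8 lookahead=+ remaining=[+ id ) / num / num / num + num / id $]
Step 19: shift +. Stack=[( E +] ptr=9 lookahead=id remaining=[id ) / num / num / num + num / id $]
Step 20: shift id. Stack=[( E + id] ptr=10 lookahead=) remaining=[) / num / num / num + num / id $]
Step 21: reduce F->id. Stack=[( E + F] ptr=10 lookahead=) remaining=[) / num / num / num + num / id $]
Step 22: reduce T->F. Stack=[( E + T] ptr=10 lookahead=) remaining=[) / num / num / num + num / id $]
Step 23: reduce E->E + T. Stack=[( E] ptr=10 lookahead=) remaining=[) / num / num / num + num / id $]
Step 24: shift ). Stack=[( E )] ptr=11 lookahead=/ remaining=[/ num / num / num + num / id $]
Step 25: reduce F->( E ). Stack=[F] ptr=11 lookahead=/ remaining=[/ num / num / num + num / id $]
Step 26: reduce T->F. Stack=[T] ptr=11 lookahead=/ remaining=[/ num / num / num + num / id $]
Step 27: shift /. Stack=[T /] ptr=12 lookahead=num remaining=[num / num / num + num / id $]
Step 28: shift num. Stack=[T / num] ptr=13 lookahead=/ remaining=[/ num / num + num / id $]
Step 29: reduce F->num. Stack=[T / F] ptr=13 lookahead=/ remaining=[/ num / num + num / id $]
Step 30: reduce T->T / F. Stack=[T] ptr=13 lookahead=/ remaining=[/ num / num + num / id $]
Step 31: shift /. Stack=[T /] ptr=14 lookahead=num remaining=[num / num + num / id $]
Step 32: shift num. Stack=[T / num] ptr=15 lookahead=/ remaining=[/ num + num / id $]
Step 33: reduce F->num. Stack=[T / F] ptr=15 lookahead=/ remaining=[/ num + num / id $]
Step 34: reduce T->T / F. Stack=[T] ptr=15 lookahead=/ remaining=[/ num + num / id $]
Step 35: shift /. Stack=[T /] ptr=16 lookahead=num remaining=[num + num / id $]
Step 36: shift num. Stack=[T / num] ptr=17 lookahead=+ remaining=[+ num / id $]
Step 37: reduce F->num. Stack=[T / F] ptr=17 lookahead=+ remaining=[+ num / id $]
Step 38: reduce T->T / F. Stack=[T] ptr=17 lookahead=+ remaining=[+ num / id $]
Step 39: reduce E->T. Stack=[E] ptr=17 lookahead=+ remaining=[+ num / id $]
Step 40: shift +. Stack=[E +] ptr=18 lookahead=num remaining=[num / id $]
Step 41: shift num. Stack=[E + num] ptr=19 lookahead=/ remaining=[/ id $]
Step 42: reduce F->num. Stack=[E + F] ptr=19 lookahead=/ remaining=[/ id $]
Step 43: reduce T->F. Stack=[E + T] ptr=19 lookahead=/ remaining=[/ id $]
Step 44: shift /. Stack=[E + T /] ptr=20 lookahead=id remaining=[id $]
Step 45: shift id. Stack=[E + T / id] ptr=21 lookahead=$ remaining=[$]
Step 46: reduce F->id. Stack=[E + T / F] ptr=21 lookahead=$ remaining=[$]
Step 47: reduce T->T / F. Stack=[E + T] ptr=21 lookahead=$ remaining=[$]
Step 48: reduce E->E + T. Stack=[E] ptr=21 lookahead=$ remaining=[$]
Step 49: accept. Stack=[E] ptr=21 lookahead=$ remaining=[$]

Answer: 49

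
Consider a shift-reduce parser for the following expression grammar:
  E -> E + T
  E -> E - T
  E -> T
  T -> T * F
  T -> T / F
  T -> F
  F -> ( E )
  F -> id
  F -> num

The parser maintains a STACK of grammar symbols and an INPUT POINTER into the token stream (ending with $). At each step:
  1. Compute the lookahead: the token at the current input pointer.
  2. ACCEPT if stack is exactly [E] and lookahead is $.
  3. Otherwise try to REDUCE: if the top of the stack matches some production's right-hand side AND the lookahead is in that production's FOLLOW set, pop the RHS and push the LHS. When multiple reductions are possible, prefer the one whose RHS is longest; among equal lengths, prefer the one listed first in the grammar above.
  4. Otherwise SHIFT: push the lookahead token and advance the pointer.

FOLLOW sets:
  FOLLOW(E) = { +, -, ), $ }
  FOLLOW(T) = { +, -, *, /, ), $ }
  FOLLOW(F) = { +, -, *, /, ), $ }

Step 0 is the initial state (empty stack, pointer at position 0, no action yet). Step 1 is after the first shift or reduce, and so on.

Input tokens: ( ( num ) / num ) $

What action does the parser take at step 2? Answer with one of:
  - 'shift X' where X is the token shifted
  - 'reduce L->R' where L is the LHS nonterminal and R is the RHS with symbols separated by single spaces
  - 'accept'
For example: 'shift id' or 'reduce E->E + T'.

Step 1: shift (. Stack=[(] ptr=1 lookahead=( remaining=[( num ) / num ) $]
Step 2: shift (. Stack=[( (] ptr=2 lookahead=num remaining=[num ) / num ) $]

Answer: shift (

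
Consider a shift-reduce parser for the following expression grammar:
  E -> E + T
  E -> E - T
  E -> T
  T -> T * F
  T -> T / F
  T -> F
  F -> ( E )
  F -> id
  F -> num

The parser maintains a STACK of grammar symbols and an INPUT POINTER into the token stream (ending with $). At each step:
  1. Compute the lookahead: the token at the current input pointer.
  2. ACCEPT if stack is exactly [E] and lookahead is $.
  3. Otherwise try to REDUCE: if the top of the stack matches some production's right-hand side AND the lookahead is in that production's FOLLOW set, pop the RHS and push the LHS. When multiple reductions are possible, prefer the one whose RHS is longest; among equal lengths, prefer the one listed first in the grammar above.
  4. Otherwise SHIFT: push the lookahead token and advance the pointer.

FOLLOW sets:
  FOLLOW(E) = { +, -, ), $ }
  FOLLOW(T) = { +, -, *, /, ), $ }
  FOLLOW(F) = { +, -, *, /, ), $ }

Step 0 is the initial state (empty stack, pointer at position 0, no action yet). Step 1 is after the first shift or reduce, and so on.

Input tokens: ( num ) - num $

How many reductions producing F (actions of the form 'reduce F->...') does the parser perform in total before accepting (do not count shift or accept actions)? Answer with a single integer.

Answer: 3

Derivation:
Step 1: shift (. Stack=[(] ptr=1 lookahead=num remaining=[num ) - num $]
Step 2: shift num. Stack=[( num] ptr=2 lookahead=) remaining=[) - num $]
Step 3: reduce F->num. Stack=[( F] ptr=2 lookahead=) remaining=[) - num $]
Step 4: reduce T->F. Stack=[( T] ptr=2 lookahead=) remaining=[) - num $]
Step 5: reduce E->T. Stack=[( E] ptr=2 lookahead=) remaining=[) - num $]
Step 6: shift ). Stack=[( E )] ptr=3 lookahead=- remaining=[- num $]
Step 7: reduce F->( E ). Stack=[F] ptr=3 lookahead=- remaining=[- num $]
Step 8: reduce T->F. Stack=[T] ptr=3 lookahead=- remaining=[- num $]
Step 9: reduce E->T. Stack=[E] ptr=3 lookahead=- remaining=[- num $]
Step 10: shift -. Stack=[E -] ptr=4 lookahead=num remaining=[num $]
Step 11: shift num. Stack=[E - num] ptr=5 lookahead=$ remaining=[$]
Step 12: reduce F->num. Stack=[E - F] ptr=5 lookahead=$ remaining=[$]
Step 13: reduce T->F. Stack=[E - T] ptr=5 lookahead=$ remaining=[$]
Step 14: reduce E->E - T. Stack=[E] ptr=5 lookahead=$ remaining=[$]
Step 15: accept. Stack=[E] ptr=5 lookahead=$ remaining=[$]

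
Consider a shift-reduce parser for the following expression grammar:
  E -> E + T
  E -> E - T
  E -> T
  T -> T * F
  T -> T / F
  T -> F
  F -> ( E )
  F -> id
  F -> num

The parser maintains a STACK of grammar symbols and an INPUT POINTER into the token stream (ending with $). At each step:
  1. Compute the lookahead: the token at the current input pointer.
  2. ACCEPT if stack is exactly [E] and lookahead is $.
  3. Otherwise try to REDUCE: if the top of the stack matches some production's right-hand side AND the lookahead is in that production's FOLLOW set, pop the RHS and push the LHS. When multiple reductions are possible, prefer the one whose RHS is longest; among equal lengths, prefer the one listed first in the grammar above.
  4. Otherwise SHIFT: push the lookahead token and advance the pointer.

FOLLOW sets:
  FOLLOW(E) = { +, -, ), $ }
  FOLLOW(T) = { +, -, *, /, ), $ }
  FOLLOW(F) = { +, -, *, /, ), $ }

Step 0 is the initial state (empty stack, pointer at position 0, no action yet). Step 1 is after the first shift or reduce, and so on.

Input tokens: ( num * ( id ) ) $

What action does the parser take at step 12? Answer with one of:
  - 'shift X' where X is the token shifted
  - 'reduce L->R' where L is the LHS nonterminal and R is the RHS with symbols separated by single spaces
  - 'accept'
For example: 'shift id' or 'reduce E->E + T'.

Step 1: shift (. Stack=[(] ptr=1 lookahead=num remaining=[num * ( id ) ) $]
Step 2: shift num. Stack=[( num] ptr=2 lookahead=* remaining=[* ( id ) ) $]
Step 3: reduce F->num. Stack=[( F] ptr=2 lookahead=* remaining=[* ( id ) ) $]
Step 4: reduce T->F. Stack=[( T] ptr=2 lookahead=* remaining=[* ( id ) ) $]
Step 5: shift *. Stack=[( T *] ptr=3 lookahead=( remaining=[( id ) ) $]
Step 6: shift (. Stack=[( T * (] ptr=4 lookahead=id remaining=[id ) ) $]
Step 7: shift id. Stack=[( T * ( id] ptr=5 lookahead=) remaining=[) ) $]
Step 8: reduce F->id. Stack=[( T * ( F] ptr=5 lookahead=) remaining=[) ) $]
Step 9: reduce T->F. Stack=[( T * ( T] ptr=5 lookahead=) remaining=[) ) $]
Step 10: reduce E->T. Stack=[( T * ( E] ptr=5 lookahead=) remaining=[) ) $]
Step 11: shift ). Stack=[( T * ( E )] ptr=6 lookahead=) remaining=[) $]
Step 12: reduce F->( E ). Stack=[( T * F] ptr=6 lookahead=) remaining=[) $]

Answer: reduce F->( E )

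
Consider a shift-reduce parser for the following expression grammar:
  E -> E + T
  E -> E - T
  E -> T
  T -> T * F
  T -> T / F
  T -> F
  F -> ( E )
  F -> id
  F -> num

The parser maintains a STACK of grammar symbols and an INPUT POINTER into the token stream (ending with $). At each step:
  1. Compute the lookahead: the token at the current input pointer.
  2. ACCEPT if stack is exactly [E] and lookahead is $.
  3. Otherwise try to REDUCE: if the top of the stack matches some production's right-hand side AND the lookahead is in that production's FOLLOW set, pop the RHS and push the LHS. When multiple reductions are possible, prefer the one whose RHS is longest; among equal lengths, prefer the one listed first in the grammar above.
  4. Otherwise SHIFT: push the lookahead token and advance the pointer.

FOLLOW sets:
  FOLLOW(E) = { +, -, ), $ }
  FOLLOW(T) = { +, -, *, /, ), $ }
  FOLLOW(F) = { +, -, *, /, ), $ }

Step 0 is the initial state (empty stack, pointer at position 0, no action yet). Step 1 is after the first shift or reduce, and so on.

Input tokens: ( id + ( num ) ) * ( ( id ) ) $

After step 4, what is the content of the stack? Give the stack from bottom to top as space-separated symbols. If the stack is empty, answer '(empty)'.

Step 1: shift (. Stack=[(] ptr=1 lookahead=id remaining=[id + ( num ) ) * ( ( id ) ) $]
Step 2: shift id. Stack=[( id] ptr=2 lookahead=+ remaining=[+ ( num ) ) * ( ( id ) ) $]
Step 3: reduce F->id. Stack=[( F] ptr=2 lookahead=+ remaining=[+ ( num ) ) * ( ( id ) ) $]
Step 4: reduce T->F. Stack=[( T] ptr=2 lookahead=+ remaining=[+ ( num ) ) * ( ( id ) ) $]

Answer: ( T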